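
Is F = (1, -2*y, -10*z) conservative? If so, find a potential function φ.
Yes, F is conservative. φ = x - y**2 - 5*z**2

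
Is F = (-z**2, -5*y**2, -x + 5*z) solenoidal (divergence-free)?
No, ∇·F = 5 - 10*y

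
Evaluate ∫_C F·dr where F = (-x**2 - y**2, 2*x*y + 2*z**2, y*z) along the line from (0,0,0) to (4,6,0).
80/3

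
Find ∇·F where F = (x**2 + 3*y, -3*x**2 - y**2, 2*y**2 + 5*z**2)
2*x - 2*y + 10*z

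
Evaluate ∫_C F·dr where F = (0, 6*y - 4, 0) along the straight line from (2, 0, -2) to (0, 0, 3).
0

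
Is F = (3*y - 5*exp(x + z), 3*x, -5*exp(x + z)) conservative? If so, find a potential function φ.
Yes, F is conservative. φ = 3*x*y - 5*exp(x + z)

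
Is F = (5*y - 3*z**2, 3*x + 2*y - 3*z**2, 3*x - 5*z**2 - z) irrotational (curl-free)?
No, ∇×F = (6*z, -6*z - 3, -2)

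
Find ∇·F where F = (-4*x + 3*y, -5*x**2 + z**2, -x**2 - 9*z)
-13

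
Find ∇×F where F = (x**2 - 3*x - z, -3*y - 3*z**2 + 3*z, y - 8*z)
(6*z - 2, -1, 0)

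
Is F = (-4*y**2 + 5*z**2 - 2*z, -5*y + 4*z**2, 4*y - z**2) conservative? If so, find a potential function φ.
No, ∇×F = (4 - 8*z, 10*z - 2, 8*y) ≠ 0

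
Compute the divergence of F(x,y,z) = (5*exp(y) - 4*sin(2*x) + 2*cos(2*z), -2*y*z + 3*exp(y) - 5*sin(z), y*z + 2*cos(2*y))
y - 2*z + 3*exp(y) - 8*cos(2*x)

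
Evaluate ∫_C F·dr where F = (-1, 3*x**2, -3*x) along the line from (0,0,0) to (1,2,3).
-7/2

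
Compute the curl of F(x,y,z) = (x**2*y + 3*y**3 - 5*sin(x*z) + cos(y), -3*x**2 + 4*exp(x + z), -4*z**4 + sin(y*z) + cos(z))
(z*cos(y*z) - 4*exp(x + z), -5*x*cos(x*z), -x**2 - 6*x - 9*y**2 + 4*exp(x + z) + sin(y))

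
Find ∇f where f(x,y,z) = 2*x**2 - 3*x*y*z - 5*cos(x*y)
(4*x - 3*y*z + 5*y*sin(x*y), x*(-3*z + 5*sin(x*y)), -3*x*y)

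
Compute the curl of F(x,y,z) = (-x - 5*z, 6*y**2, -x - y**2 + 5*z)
(-2*y, -4, 0)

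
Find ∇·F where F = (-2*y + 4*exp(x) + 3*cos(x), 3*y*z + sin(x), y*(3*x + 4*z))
4*y + 3*z + 4*exp(x) - 3*sin(x)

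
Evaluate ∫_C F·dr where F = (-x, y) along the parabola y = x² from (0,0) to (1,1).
0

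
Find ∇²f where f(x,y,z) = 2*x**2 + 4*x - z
4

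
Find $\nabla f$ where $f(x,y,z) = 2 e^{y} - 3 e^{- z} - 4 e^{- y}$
(0, 2*exp(y) + 4*exp(-y), 3*exp(-z))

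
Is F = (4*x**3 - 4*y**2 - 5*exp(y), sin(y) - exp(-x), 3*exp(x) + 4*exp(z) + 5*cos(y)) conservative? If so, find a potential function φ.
No, ∇×F = (-5*sin(y), -3*exp(x), 8*y + 5*exp(y) + exp(-x)) ≠ 0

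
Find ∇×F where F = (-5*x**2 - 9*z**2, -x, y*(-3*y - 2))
(-6*y - 2, -18*z, -1)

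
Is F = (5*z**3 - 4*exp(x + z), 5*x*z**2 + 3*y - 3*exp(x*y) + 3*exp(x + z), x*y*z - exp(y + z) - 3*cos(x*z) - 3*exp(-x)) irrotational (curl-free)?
No, ∇×F = (-9*x*z - 3*exp(x + z) - exp(y + z), -y*z + 15*z**2 - 3*z*sin(x*z) - 4*exp(x + z) - 3*exp(-x), -3*y*exp(x*y) + 5*z**2 + 3*exp(x + z))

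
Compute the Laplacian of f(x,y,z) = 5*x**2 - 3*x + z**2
12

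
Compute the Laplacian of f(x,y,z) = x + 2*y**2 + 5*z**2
14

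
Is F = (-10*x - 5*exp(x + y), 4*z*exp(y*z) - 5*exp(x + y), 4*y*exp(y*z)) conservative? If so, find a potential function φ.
Yes, F is conservative. φ = -5*x**2 + 4*exp(y*z) - 5*exp(x + y)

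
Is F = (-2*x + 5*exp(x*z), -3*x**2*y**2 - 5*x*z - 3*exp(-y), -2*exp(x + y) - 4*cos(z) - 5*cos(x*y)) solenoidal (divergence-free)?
No, ∇·F = -6*x**2*y + 5*z*exp(x*z) + 4*sin(z) - 2 + 3*exp(-y)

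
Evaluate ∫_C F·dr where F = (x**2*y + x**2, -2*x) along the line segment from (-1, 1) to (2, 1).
6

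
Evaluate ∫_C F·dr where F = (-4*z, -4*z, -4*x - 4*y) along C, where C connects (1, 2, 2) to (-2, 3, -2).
32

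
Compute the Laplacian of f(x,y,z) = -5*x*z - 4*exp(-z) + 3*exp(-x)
-4*exp(-z) + 3*exp(-x)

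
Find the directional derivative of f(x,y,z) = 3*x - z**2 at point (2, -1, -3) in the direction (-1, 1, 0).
-3*sqrt(2)/2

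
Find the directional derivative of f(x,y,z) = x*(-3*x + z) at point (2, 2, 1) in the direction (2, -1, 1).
-10*sqrt(6)/3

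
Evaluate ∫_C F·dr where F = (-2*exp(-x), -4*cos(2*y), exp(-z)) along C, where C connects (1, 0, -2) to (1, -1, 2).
-exp(-2) + 2*sin(2) + exp(2)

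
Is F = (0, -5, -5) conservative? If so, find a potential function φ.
Yes, F is conservative. φ = -5*y - 5*z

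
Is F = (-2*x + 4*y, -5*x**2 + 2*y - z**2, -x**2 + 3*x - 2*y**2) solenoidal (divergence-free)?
Yes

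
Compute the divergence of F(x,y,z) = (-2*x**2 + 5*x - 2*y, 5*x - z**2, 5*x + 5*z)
10 - 4*x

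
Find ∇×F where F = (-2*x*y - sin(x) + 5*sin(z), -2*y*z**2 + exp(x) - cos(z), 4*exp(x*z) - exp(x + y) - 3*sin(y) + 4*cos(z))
(4*y*z - exp(x + y) - sin(z) - 3*cos(y), -4*z*exp(x*z) + exp(x + y) + 5*cos(z), 2*x + exp(x))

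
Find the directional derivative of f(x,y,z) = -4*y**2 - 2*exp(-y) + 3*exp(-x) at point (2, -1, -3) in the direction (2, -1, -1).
sqrt(6)*((-4 - E)*exp(2) - 3)*exp(-2)/3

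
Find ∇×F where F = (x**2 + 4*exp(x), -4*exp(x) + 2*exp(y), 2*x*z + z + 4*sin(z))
(0, -2*z, -4*exp(x))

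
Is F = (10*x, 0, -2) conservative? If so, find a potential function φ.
Yes, F is conservative. φ = 5*x**2 - 2*z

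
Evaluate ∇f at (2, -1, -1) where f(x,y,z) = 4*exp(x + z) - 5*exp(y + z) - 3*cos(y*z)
(4*E, -3*sin(1) - 5*exp(-2), -3*sin(1) - 5*exp(-2) + 4*E)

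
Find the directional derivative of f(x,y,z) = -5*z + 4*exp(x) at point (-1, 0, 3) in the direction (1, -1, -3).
sqrt(11)*(4 + 15*E)*exp(-1)/11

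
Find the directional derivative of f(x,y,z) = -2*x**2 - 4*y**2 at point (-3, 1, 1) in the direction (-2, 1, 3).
-16*sqrt(14)/7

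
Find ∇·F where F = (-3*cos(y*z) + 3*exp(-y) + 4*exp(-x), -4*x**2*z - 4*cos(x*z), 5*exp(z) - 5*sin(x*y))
5*exp(z) - 4*exp(-x)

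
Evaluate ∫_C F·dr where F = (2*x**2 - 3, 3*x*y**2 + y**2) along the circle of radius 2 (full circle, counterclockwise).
12*pi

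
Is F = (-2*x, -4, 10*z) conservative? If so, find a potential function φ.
Yes, F is conservative. φ = -x**2 - 4*y + 5*z**2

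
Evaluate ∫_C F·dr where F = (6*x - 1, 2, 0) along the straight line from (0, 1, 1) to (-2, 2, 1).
16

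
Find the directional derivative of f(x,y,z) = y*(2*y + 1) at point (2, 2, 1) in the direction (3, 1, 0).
9*sqrt(10)/10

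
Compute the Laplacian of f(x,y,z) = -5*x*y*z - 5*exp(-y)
-5*exp(-y)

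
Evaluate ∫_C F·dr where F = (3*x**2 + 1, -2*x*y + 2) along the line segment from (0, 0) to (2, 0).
10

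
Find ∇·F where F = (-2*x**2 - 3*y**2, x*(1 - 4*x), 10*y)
-4*x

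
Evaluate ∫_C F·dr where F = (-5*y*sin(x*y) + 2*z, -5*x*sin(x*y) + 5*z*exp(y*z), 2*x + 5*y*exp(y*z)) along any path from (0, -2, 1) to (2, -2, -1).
-9 + 5*cos(4) + 10*sinh(2)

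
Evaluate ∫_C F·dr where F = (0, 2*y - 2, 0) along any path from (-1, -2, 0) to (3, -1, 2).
-5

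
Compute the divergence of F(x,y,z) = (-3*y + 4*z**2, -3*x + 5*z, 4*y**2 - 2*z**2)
-4*z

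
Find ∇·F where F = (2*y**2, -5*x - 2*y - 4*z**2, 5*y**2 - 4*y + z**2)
2*z - 2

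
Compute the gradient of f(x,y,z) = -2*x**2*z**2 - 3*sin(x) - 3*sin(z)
(-4*x*z**2 - 3*cos(x), 0, -4*x**2*z - 3*cos(z))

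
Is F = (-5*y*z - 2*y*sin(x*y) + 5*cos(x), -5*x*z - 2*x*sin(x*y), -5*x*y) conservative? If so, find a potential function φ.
Yes, F is conservative. φ = -5*x*y*z + 5*sin(x) + 2*cos(x*y)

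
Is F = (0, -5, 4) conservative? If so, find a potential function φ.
Yes, F is conservative. φ = -5*y + 4*z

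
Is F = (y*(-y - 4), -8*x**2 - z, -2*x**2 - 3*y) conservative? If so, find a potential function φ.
No, ∇×F = (-2, 4*x, -16*x + 2*y + 4) ≠ 0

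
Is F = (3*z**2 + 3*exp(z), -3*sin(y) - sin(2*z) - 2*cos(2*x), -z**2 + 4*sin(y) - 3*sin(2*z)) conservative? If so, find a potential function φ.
No, ∇×F = (4*cos(y) + 2*cos(2*z), 6*z + 3*exp(z), 4*sin(2*x)) ≠ 0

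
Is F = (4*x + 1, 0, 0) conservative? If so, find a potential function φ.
Yes, F is conservative. φ = x*(2*x + 1)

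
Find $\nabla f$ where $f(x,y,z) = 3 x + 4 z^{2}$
(3, 0, 8*z)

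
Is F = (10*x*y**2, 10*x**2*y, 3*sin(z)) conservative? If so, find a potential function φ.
Yes, F is conservative. φ = 5*x**2*y**2 - 3*cos(z)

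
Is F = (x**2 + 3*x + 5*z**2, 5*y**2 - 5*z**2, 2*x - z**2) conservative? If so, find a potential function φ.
No, ∇×F = (10*z, 10*z - 2, 0) ≠ 0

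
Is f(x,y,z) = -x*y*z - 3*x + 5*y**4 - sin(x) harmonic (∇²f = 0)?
No, ∇²f = 60*y**2 + sin(x)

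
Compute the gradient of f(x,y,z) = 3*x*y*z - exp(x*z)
(z*(3*y - exp(x*z)), 3*x*z, x*(3*y - exp(x*z)))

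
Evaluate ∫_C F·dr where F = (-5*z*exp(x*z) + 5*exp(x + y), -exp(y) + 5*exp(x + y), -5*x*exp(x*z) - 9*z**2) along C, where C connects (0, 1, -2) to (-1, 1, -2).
-5*exp(2) - 5*E + 10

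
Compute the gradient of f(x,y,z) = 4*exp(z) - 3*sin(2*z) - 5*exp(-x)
(5*exp(-x), 0, 4*exp(z) - 6*cos(2*z))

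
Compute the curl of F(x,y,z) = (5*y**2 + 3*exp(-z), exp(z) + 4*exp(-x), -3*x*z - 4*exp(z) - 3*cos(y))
(-exp(z) + 3*sin(y), 3*z - 3*exp(-z), -10*y - 4*exp(-x))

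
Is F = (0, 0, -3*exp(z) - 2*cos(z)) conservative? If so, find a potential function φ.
Yes, F is conservative. φ = -3*exp(z) - 2*sin(z)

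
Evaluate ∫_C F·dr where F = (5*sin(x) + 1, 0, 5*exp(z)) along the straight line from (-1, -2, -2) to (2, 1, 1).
-5*exp(-2) - 5*cos(2) + 5*cos(1) + 3 + 5*E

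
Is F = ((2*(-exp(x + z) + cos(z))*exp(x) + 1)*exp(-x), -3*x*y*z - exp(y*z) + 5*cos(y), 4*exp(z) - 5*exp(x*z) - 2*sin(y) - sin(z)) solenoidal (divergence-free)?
No, ∇·F = -3*x*z - 5*x*exp(x*z) - z*exp(y*z) + 4*exp(z) - 2*exp(x + z) - 5*sin(y) - cos(z) - exp(-x)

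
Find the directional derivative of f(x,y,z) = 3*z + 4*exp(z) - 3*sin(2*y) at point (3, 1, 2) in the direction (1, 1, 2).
sqrt(6)*(-cos(2) + 1 + 4*exp(2)/3)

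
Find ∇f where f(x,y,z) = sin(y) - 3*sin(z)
(0, cos(y), -3*cos(z))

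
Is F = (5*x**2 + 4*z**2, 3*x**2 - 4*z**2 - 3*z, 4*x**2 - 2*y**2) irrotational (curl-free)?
No, ∇×F = (-4*y + 8*z + 3, -8*x + 8*z, 6*x)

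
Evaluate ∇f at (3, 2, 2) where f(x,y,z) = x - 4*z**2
(1, 0, -16)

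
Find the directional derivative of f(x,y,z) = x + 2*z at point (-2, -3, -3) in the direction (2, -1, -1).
0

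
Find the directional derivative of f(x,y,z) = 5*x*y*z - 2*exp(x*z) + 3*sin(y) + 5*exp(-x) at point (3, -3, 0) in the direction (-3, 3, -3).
sqrt(3)*(5 + 3*(cos(3) + 17)*exp(3))*exp(-3)/3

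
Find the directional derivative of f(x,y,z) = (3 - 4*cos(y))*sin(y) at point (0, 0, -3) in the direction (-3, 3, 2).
-3*sqrt(22)/22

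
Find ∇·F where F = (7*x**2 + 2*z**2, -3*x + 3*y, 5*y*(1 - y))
14*x + 3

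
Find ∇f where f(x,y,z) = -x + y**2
(-1, 2*y, 0)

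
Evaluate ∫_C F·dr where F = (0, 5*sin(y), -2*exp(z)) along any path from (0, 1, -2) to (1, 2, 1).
-2*E + 2*exp(-2) - 5*cos(2) + 5*cos(1)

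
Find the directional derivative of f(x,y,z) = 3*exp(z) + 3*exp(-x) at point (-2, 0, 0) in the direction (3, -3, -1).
3*sqrt(19)*(-3*exp(2) - 1)/19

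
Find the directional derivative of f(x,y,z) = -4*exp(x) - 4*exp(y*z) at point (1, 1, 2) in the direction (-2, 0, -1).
4*sqrt(5)*E*(2 + E)/5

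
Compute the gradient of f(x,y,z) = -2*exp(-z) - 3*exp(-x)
(3*exp(-x), 0, 2*exp(-z))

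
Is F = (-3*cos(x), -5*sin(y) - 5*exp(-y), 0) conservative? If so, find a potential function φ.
Yes, F is conservative. φ = -3*sin(x) + 5*cos(y) + 5*exp(-y)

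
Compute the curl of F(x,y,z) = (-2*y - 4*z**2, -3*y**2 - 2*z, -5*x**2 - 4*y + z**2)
(-2, 10*x - 8*z, 2)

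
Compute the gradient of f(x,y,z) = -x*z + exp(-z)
(-z, 0, -x - exp(-z))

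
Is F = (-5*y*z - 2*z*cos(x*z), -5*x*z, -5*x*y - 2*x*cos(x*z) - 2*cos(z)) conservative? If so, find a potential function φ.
Yes, F is conservative. φ = -5*x*y*z - 2*sin(z) - 2*sin(x*z)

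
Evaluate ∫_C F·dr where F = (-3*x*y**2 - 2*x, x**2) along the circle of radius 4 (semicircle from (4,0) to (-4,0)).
0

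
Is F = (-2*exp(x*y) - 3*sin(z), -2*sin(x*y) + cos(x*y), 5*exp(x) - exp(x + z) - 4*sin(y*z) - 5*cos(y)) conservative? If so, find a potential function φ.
No, ∇×F = (-4*z*cos(y*z) + 5*sin(y), -5*exp(x) + exp(x + z) - 3*cos(z), 2*x*exp(x*y) - y*sin(x*y) - 2*y*cos(x*y)) ≠ 0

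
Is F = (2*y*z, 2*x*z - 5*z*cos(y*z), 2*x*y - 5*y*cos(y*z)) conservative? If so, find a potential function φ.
Yes, F is conservative. φ = 2*x*y*z - 5*sin(y*z)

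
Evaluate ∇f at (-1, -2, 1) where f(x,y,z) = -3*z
(0, 0, -3)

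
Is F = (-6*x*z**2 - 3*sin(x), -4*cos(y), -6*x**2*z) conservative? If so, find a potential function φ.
Yes, F is conservative. φ = -3*x**2*z**2 - 4*sin(y) + 3*cos(x)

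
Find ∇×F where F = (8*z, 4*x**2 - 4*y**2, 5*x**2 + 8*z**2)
(0, 8 - 10*x, 8*x)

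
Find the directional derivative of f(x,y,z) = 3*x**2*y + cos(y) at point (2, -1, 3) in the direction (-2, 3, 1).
3*sqrt(14)*(sin(1) + 20)/14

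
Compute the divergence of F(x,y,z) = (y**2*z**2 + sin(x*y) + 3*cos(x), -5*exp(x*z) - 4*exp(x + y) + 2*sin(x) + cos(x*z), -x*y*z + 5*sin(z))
-x*y + y*cos(x*y) - 4*exp(x + y) - 3*sin(x) + 5*cos(z)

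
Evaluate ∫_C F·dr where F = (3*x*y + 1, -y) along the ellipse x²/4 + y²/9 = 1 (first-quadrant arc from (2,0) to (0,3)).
-37/2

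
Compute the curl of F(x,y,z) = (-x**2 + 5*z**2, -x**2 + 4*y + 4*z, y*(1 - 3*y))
(-6*y - 3, 10*z, -2*x)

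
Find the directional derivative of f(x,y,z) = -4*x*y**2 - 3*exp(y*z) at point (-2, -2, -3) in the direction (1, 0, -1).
sqrt(2)*(-3*exp(6) - 8)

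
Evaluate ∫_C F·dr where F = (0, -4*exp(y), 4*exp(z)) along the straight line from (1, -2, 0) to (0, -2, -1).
-4 + 4*exp(-1)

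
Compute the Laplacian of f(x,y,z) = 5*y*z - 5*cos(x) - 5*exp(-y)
5*cos(x) - 5*exp(-y)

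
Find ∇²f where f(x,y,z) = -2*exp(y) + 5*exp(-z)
-2*exp(y) + 5*exp(-z)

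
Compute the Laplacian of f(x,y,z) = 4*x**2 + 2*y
8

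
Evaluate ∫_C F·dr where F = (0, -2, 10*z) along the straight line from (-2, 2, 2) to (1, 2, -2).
0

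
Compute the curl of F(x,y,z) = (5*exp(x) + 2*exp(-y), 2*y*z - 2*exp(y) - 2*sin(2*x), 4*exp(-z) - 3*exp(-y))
(-2*y + 3*exp(-y), 0, -4*cos(2*x) + 2*exp(-y))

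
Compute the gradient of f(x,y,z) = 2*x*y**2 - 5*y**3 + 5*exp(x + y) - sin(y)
(2*y**2 + 5*exp(x + y), 4*x*y - 15*y**2 + 5*exp(x + y) - cos(y), 0)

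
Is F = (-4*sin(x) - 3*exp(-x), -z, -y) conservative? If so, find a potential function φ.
Yes, F is conservative. φ = -y*z + 4*cos(x) + 3*exp(-x)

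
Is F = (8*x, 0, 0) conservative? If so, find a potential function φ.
Yes, F is conservative. φ = 4*x**2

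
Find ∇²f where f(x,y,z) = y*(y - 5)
2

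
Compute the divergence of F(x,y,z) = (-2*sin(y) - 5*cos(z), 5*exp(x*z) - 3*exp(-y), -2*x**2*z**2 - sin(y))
-4*x**2*z + 3*exp(-y)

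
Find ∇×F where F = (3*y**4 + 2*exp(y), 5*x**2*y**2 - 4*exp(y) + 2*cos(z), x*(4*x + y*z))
(x*z + 2*sin(z), -8*x - y*z, 10*x*y**2 - 12*y**3 - 2*exp(y))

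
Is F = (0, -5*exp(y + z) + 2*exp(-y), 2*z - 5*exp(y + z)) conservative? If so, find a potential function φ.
Yes, F is conservative. φ = z**2 - 5*exp(y + z) - 2*exp(-y)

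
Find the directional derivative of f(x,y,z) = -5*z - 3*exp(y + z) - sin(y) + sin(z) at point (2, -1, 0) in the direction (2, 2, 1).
-4/3 - 3*exp(-1) - 2*cos(1)/3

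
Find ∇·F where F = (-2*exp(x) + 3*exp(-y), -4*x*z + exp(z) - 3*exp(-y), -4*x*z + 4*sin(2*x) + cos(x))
-4*x - 2*exp(x) + 3*exp(-y)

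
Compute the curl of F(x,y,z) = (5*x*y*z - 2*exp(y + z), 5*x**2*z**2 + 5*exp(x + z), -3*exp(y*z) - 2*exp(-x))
(-10*x**2*z - 3*z*exp(y*z) - 5*exp(x + z), 5*x*y - 2*exp(y + z) - 2*exp(-x), 10*x*z**2 - 5*x*z + 5*exp(x + z) + 2*exp(y + z))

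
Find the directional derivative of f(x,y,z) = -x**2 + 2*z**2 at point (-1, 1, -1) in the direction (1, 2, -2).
10/3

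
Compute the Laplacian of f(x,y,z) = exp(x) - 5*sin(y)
exp(x) + 5*sin(y)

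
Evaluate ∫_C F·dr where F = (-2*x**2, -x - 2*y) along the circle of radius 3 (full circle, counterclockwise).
-9*pi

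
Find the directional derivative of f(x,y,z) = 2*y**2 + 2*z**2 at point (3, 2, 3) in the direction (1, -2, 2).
8/3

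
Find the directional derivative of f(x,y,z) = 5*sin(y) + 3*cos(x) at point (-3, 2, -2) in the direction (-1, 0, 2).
-3*sqrt(5)*sin(3)/5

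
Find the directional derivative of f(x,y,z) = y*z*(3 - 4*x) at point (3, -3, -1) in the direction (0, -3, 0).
-9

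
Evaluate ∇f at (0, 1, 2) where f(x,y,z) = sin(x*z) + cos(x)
(2, 0, 0)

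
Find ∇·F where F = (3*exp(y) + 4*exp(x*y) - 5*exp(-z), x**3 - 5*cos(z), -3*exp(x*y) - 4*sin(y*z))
4*y*(exp(x*y) - cos(y*z))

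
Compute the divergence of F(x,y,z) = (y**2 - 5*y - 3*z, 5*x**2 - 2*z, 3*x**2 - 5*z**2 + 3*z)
3 - 10*z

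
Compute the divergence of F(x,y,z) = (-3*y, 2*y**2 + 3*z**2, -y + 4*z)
4*y + 4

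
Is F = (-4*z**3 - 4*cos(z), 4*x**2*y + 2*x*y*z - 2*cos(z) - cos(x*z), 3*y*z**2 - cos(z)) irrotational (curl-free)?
No, ∇×F = (-2*x*y - x*sin(x*z) + 3*z**2 - 2*sin(z), -12*z**2 + 4*sin(z), 8*x*y + 2*y*z + z*sin(x*z))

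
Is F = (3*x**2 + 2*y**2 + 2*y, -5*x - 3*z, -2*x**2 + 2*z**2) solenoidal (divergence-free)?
No, ∇·F = 6*x + 4*z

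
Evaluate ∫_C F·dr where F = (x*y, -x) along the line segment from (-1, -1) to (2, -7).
-15/2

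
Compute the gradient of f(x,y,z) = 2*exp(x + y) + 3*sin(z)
(2*exp(x + y), 2*exp(x + y), 3*cos(z))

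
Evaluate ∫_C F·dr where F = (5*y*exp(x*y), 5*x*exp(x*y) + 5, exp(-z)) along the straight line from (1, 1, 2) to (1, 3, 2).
-5*E + 10 + 5*exp(3)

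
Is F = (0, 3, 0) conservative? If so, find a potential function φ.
Yes, F is conservative. φ = 3*y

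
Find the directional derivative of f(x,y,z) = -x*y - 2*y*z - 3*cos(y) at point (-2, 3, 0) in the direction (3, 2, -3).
sqrt(22)*(6*sin(3) + 13)/22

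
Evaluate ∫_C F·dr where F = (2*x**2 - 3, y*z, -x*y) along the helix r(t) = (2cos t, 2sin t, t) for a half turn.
4/3 - pi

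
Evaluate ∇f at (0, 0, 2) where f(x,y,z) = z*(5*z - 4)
(0, 0, 16)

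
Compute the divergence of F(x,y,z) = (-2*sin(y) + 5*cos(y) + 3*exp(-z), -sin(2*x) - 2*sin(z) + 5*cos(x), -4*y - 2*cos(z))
2*sin(z)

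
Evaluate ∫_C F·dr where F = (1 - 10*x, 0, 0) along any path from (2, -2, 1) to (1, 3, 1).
14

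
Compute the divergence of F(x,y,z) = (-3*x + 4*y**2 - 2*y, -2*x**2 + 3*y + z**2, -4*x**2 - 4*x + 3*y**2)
0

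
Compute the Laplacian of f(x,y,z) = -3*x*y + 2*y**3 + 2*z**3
12*y + 12*z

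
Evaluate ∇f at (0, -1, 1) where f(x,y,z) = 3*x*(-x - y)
(3, 0, 0)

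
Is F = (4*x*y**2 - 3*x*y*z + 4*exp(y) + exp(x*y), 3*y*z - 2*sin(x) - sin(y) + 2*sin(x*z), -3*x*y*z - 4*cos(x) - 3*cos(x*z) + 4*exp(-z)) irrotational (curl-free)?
No, ∇×F = (-3*x*z - 2*x*cos(x*z) - 3*y, -3*x*y + 3*y*z - 3*z*sin(x*z) - 4*sin(x), -8*x*y + 3*x*z - x*exp(x*y) + 2*z*cos(x*z) - 4*exp(y) - 2*cos(x))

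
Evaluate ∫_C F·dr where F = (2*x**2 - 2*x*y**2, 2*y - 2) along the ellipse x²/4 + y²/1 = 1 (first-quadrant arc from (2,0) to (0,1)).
-13/3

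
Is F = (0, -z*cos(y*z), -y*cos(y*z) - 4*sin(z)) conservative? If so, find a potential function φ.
Yes, F is conservative. φ = -sin(y*z) + 4*cos(z)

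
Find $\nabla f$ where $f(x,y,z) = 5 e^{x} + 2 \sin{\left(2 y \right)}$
(5*exp(x), 4*cos(2*y), 0)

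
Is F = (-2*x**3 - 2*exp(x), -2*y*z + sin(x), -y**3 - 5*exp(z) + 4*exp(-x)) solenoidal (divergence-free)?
No, ∇·F = -6*x**2 - 2*z - 2*exp(x) - 5*exp(z)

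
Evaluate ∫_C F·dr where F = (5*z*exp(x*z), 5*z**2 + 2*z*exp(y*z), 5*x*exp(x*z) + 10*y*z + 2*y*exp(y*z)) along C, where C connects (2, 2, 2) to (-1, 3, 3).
-7*exp(4) + 5*exp(-3) + 95 + 2*exp(9)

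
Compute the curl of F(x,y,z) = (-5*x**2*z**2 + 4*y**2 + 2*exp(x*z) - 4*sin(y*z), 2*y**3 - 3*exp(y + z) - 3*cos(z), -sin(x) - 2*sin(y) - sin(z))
(3*exp(y + z) - 3*sin(z) - 2*cos(y), -10*x**2*z + 2*x*exp(x*z) - 4*y*cos(y*z) + cos(x), -8*y + 4*z*cos(y*z))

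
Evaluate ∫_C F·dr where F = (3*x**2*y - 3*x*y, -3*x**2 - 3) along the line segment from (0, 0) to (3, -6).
9/2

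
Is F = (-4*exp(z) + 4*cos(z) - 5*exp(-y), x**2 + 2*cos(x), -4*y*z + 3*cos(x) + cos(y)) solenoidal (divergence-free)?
No, ∇·F = -4*y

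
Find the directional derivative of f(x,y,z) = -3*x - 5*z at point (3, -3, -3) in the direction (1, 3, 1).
-8*sqrt(11)/11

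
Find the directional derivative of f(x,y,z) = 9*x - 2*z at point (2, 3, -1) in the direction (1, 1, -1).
11*sqrt(3)/3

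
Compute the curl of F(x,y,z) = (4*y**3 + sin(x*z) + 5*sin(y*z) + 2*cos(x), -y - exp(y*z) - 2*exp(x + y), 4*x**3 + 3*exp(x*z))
(y*exp(y*z), -12*x**2 + x*cos(x*z) + 5*y*cos(y*z) - 3*z*exp(x*z), -12*y**2 - 5*z*cos(y*z) - 2*exp(x + y))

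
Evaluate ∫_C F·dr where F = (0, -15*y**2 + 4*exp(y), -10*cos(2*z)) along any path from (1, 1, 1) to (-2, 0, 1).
9 - 4*E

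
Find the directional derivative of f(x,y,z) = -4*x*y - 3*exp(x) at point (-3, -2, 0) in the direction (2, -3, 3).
sqrt(22)*(-10*exp(3) - 3)*exp(-3)/11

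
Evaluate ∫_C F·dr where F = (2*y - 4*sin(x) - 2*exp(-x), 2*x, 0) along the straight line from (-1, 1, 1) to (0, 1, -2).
-2*E - 4*cos(1) + 8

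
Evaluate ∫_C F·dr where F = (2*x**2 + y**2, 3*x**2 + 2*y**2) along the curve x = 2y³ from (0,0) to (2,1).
312/35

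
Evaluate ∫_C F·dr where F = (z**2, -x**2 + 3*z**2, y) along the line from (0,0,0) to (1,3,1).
23/6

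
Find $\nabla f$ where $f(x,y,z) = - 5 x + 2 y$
(-5, 2, 0)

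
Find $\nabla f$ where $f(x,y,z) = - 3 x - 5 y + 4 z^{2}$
(-3, -5, 8*z)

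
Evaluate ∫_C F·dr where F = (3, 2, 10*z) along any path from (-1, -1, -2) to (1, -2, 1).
-11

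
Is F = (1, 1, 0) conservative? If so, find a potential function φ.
Yes, F is conservative. φ = x + y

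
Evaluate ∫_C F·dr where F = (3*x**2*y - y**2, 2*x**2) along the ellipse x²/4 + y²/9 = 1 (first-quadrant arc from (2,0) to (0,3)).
28 - 9*pi/2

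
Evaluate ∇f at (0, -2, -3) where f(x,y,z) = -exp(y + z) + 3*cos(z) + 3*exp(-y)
(0, (-3*exp(7) - 1)*exp(-5), -exp(-5) + 3*sin(3))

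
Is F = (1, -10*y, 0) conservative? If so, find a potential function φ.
Yes, F is conservative. φ = x - 5*y**2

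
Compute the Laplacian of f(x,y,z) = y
0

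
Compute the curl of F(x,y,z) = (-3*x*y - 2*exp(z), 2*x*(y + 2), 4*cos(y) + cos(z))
(-4*sin(y), -2*exp(z), 3*x + 2*y + 4)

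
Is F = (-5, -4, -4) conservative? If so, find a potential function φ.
Yes, F is conservative. φ = -5*x - 4*y - 4*z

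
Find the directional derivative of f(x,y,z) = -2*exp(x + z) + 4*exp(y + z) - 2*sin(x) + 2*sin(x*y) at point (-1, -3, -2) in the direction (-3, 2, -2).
2*sqrt(17)*(7*exp(3)*cos(3) + 5 + 3*exp(3)*cos(1))*exp(-3)/17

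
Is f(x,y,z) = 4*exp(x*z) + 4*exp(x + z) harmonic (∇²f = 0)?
No, ∇²f = 4*x**2*exp(x*z) + 4*z**2*exp(x*z) + 8*exp(x + z)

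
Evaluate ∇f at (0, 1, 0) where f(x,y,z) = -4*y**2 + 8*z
(0, -8, 8)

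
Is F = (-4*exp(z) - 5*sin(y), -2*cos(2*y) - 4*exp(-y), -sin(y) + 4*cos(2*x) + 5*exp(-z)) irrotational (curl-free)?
No, ∇×F = (-cos(y), -4*exp(z) + 8*sin(2*x), 5*cos(y))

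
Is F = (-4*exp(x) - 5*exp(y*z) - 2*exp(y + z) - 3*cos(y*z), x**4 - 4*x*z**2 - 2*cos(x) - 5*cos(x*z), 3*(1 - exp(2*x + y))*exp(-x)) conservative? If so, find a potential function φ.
No, ∇×F = (8*x*z - 5*x*sin(x*z) - 3*exp(x + y), -5*y*exp(y*z) + 3*y*sin(y*z) + 3*exp(x + y) - 2*exp(y + z) + 3*exp(-x), 4*x**3 - 4*z**2 + 5*z*exp(y*z) + 5*z*sin(x*z) - 3*z*sin(y*z) + 2*exp(y + z) + 2*sin(x)) ≠ 0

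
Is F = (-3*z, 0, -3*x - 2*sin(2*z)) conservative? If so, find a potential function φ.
Yes, F is conservative. φ = -3*x*z + cos(2*z)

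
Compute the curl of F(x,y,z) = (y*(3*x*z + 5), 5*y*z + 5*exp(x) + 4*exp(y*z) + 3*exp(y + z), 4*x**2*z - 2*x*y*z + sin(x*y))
(-2*x*z + x*cos(x*y) - 4*y*exp(y*z) - 5*y - 3*exp(y + z), 3*x*y - 8*x*z + 2*y*z - y*cos(x*y), -3*x*z + 5*exp(x) - 5)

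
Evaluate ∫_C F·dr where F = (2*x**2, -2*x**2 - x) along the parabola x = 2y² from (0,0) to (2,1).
46/15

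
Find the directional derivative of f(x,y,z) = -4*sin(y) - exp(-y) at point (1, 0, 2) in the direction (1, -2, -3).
3*sqrt(14)/7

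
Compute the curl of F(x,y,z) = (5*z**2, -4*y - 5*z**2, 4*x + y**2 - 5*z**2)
(2*y + 10*z, 10*z - 4, 0)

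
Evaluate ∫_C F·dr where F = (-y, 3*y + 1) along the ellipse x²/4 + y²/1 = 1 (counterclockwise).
2*pi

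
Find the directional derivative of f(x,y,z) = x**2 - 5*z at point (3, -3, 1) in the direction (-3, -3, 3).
-11*sqrt(3)/3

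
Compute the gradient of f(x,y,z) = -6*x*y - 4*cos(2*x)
(-6*y + 8*sin(2*x), -6*x, 0)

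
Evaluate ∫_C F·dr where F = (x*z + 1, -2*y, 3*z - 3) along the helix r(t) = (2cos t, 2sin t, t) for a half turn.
-2*pi - 4 + 3*pi**2/2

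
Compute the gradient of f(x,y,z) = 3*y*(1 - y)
(0, 3 - 6*y, 0)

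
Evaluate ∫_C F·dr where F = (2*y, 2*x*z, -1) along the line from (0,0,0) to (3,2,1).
9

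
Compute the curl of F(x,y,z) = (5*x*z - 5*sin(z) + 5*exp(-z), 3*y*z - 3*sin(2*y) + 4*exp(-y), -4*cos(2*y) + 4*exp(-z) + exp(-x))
(-3*y + 8*sin(2*y), 5*x - 5*cos(z) - 5*exp(-z) + exp(-x), 0)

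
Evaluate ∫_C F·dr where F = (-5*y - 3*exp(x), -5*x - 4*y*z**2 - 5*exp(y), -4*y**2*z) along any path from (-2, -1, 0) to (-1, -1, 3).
-13 - 3*exp(-1) + 3*exp(-2)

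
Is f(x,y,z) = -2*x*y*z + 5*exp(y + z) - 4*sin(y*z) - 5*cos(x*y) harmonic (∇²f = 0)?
No, ∇²f = 5*x**2*cos(x*y) + 4*y**2*sin(y*z) + 5*y**2*cos(x*y) + 4*z**2*sin(y*z) + 10*exp(y + z)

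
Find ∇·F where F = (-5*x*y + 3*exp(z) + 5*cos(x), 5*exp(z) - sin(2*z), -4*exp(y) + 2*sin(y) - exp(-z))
-5*y - 5*sin(x) + exp(-z)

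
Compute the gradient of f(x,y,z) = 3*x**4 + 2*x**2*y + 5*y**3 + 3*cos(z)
(4*x*(3*x**2 + y), 2*x**2 + 15*y**2, -3*sin(z))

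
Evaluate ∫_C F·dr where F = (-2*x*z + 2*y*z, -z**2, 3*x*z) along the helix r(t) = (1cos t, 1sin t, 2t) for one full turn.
2*pi*(-9 - 2*pi)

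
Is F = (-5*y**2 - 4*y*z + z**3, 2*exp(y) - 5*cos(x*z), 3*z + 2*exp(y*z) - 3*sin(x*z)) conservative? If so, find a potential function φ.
No, ∇×F = (-5*x*sin(x*z) + 2*z*exp(y*z), -4*y + 3*z**2 + 3*z*cos(x*z), 10*y + 5*z*sin(x*z) + 4*z) ≠ 0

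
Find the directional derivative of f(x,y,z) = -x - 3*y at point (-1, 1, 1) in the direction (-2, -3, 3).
sqrt(22)/2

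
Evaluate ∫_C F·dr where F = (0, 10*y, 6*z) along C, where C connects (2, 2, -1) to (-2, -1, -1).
-15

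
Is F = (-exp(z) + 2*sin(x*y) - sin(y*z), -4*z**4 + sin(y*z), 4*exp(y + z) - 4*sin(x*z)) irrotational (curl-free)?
No, ∇×F = (-y*cos(y*z) + 16*z**3 + 4*exp(y + z), -y*cos(y*z) + 4*z*cos(x*z) - exp(z), -2*x*cos(x*y) + z*cos(y*z))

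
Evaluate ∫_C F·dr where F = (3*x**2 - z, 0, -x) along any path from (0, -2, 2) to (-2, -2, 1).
-6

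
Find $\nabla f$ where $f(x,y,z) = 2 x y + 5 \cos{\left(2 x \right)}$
(2*y - 10*sin(2*x), 2*x, 0)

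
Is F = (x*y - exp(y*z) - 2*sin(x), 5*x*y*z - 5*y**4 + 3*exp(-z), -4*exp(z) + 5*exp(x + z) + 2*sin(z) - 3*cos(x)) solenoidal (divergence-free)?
No, ∇·F = 5*x*z - 20*y**3 + y - 4*exp(z) + 5*exp(x + z) - 2*cos(x) + 2*cos(z)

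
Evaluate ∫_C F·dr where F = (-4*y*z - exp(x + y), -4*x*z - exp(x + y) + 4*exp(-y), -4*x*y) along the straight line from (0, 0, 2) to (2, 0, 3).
1 - exp(2)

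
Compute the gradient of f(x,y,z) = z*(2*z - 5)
(0, 0, 4*z - 5)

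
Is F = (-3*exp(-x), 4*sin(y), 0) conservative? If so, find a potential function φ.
Yes, F is conservative. φ = -4*cos(y) + 3*exp(-x)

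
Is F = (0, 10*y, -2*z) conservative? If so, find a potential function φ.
Yes, F is conservative. φ = 5*y**2 - z**2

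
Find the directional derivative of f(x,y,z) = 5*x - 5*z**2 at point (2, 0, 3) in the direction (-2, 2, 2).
-35*sqrt(3)/3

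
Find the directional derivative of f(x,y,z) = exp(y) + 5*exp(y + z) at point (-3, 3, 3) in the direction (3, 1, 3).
sqrt(19)*(1 + 20*exp(3))*exp(3)/19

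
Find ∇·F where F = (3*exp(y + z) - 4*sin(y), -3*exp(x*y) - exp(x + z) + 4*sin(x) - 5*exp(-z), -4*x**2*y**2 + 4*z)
-3*x*exp(x*y) + 4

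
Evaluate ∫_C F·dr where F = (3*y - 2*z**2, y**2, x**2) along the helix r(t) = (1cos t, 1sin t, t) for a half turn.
-8 - pi + 2*pi**2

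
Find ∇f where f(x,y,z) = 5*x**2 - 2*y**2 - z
(10*x, -4*y, -1)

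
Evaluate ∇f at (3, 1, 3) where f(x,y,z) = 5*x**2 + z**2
(30, 0, 6)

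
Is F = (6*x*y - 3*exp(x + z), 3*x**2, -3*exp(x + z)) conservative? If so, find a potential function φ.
Yes, F is conservative. φ = 3*x**2*y - 3*exp(x + z)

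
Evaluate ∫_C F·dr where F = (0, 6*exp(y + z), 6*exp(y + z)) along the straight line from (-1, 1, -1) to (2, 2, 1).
-6 + 6*exp(3)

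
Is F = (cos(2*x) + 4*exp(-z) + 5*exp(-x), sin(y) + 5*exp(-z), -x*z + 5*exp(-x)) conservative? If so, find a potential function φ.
No, ∇×F = (5*exp(-z), z - 4*exp(-z) + 5*exp(-x), 0) ≠ 0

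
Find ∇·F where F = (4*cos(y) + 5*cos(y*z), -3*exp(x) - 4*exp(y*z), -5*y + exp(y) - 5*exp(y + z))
-4*z*exp(y*z) - 5*exp(y + z)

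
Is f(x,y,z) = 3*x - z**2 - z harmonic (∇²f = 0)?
No, ∇²f = -2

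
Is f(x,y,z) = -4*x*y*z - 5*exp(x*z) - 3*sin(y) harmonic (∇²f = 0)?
No, ∇²f = -5*x**2*exp(x*z) - 5*z**2*exp(x*z) + 3*sin(y)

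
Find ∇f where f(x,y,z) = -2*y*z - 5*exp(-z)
(0, -2*z, -2*y + 5*exp(-z))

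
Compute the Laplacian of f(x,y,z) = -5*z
0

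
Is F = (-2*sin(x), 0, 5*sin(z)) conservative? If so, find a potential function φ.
Yes, F is conservative. φ = 2*cos(x) - 5*cos(z)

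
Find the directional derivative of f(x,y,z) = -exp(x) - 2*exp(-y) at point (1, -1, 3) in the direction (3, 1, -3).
-sqrt(19)*E/19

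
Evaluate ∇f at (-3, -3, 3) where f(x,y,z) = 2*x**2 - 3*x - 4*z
(-15, 0, -4)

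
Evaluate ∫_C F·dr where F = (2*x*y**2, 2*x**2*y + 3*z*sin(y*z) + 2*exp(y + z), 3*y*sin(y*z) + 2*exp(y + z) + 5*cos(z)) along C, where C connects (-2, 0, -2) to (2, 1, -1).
-5*sin(1) - 3*cos(1) - 2*exp(-2) + 5*sin(2) + 9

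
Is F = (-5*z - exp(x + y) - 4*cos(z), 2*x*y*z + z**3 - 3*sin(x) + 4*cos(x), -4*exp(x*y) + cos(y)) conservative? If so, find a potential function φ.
No, ∇×F = (-2*x*y - 4*x*exp(x*y) - 3*z**2 - sin(y), 4*y*exp(x*y) + 4*sin(z) - 5, 2*y*z + exp(x + y) - 4*sin(x) - 3*cos(x)) ≠ 0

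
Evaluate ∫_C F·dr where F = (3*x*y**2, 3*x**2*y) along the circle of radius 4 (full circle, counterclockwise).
0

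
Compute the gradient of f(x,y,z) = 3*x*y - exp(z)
(3*y, 3*x, -exp(z))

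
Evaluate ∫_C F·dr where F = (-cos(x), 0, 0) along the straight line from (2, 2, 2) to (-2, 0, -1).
2*sin(2)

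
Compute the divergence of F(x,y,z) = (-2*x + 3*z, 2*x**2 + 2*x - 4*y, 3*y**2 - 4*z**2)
-8*z - 6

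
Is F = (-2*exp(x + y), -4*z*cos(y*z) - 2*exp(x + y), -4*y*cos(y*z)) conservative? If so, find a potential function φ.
Yes, F is conservative. φ = -2*exp(x + y) - 4*sin(y*z)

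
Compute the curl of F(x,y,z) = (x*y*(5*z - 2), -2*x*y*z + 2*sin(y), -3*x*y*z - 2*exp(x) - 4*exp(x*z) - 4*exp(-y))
(2*x*y - 3*x*z + 4*exp(-y), 5*x*y + 3*y*z + 4*z*exp(x*z) + 2*exp(x), -x*(5*z - 2) - 2*y*z)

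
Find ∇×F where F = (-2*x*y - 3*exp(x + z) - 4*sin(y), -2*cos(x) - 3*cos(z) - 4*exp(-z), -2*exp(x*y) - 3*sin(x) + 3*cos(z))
(-2*x*exp(x*y) - 3*sin(z) - 4*exp(-z), 2*y*exp(x*y) - 3*exp(x + z) + 3*cos(x), 2*x + 2*sin(x) + 4*cos(y))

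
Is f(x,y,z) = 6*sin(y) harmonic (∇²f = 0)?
No, ∇²f = -6*sin(y)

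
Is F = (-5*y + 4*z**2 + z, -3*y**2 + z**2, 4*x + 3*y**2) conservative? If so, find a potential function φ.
No, ∇×F = (6*y - 2*z, 8*z - 3, 5) ≠ 0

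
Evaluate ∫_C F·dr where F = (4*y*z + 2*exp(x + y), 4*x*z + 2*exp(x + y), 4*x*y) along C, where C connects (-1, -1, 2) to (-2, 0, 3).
-8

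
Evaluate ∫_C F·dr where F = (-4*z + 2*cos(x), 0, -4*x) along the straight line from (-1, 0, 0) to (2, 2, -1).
2*sin(1) + 2*sin(2) + 8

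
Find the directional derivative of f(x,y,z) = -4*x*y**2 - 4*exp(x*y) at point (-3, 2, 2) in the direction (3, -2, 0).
48*sqrt(13)*(-3*exp(6) - 1)*exp(-6)/13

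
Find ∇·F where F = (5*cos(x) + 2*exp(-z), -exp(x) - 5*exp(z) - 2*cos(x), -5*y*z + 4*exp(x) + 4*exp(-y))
-5*y - 5*sin(x)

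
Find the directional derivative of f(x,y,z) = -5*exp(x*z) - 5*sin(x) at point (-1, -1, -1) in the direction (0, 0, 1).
5*E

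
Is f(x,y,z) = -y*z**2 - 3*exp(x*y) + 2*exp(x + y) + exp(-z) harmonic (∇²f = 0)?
No, ∇²f = -3*x**2*exp(x*y) - 3*y**2*exp(x*y) - 2*y + 4*exp(x + y) + exp(-z)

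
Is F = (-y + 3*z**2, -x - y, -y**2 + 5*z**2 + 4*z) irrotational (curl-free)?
No, ∇×F = (-2*y, 6*z, 0)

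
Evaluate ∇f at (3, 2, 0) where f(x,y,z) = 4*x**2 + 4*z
(24, 0, 4)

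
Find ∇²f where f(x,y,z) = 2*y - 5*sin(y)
5*sin(y)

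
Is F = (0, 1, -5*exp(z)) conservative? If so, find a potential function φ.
Yes, F is conservative. φ = y - 5*exp(z)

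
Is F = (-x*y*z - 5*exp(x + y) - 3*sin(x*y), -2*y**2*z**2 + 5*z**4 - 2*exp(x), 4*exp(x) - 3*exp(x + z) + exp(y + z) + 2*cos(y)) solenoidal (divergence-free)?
No, ∇·F = -4*y*z**2 - y*z - 3*y*cos(x*y) - 5*exp(x + y) - 3*exp(x + z) + exp(y + z)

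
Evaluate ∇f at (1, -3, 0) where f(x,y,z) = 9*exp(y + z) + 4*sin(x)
(4*cos(1), 9*exp(-3), 9*exp(-3))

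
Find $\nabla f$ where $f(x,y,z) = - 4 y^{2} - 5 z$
(0, -8*y, -5)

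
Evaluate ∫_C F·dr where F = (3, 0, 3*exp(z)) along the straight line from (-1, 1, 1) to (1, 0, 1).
6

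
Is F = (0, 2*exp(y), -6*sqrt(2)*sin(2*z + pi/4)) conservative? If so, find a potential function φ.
Yes, F is conservative. φ = 2*exp(y) + 3*sqrt(2)*cos(2*z + pi/4)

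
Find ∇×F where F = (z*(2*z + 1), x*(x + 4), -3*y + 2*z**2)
(-3, 4*z + 1, 2*x + 4)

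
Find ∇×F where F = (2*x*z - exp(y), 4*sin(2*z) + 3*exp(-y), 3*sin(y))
(3*cos(y) - 8*cos(2*z), 2*x, exp(y))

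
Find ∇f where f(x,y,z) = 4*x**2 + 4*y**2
(8*x, 8*y, 0)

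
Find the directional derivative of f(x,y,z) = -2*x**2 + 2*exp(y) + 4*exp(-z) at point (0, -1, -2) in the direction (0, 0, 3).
-4*exp(2)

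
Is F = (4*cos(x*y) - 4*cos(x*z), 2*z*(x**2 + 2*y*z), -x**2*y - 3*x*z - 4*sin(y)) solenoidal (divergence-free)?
No, ∇·F = -3*x - 4*y*sin(x*y) + 4*z**2 + 4*z*sin(x*z)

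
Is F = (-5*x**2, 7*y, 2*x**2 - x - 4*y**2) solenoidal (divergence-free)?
No, ∇·F = 7 - 10*x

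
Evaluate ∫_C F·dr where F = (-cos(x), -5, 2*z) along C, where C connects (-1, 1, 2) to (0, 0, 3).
10 - sin(1)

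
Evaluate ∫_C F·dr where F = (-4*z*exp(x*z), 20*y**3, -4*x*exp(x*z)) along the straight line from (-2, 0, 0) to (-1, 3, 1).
409 - 4*exp(-1)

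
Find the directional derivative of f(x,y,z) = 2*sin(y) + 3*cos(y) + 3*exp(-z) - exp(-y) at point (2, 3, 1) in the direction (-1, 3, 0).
3*sqrt(10)*((2*cos(3) - 3*sin(3))*exp(3) + 1)*exp(-3)/10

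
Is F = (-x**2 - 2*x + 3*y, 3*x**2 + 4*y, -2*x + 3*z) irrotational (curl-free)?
No, ∇×F = (0, 2, 6*x - 3)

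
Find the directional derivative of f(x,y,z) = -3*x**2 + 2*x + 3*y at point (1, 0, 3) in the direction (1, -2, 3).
-5*sqrt(14)/7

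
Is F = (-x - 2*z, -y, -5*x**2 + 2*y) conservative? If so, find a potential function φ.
No, ∇×F = (2, 10*x - 2, 0) ≠ 0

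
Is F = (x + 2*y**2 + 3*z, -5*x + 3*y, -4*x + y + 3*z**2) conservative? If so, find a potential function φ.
No, ∇×F = (1, 7, -4*y - 5) ≠ 0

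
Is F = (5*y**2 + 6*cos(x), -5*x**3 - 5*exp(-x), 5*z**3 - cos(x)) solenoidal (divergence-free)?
No, ∇·F = 15*z**2 - 6*sin(x)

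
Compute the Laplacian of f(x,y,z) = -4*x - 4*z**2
-8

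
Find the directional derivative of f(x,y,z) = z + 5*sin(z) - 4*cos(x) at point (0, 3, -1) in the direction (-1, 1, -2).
-sqrt(6)*(1 + 5*cos(1))/3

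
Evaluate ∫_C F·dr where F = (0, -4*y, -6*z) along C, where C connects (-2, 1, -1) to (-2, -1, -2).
-9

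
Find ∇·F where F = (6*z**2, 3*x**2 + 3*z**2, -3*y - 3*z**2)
-6*z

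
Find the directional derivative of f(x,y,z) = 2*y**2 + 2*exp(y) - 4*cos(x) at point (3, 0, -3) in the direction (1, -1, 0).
sqrt(2)*(-1 + 2*sin(3))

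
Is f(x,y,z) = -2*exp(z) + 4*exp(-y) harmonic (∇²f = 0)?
No, ∇²f = -2*exp(z) + 4*exp(-y)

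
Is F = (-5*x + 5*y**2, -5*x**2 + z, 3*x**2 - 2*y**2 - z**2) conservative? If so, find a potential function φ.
No, ∇×F = (-4*y - 1, -6*x, -10*x - 10*y) ≠ 0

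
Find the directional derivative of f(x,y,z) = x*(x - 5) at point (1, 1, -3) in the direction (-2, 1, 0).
6*sqrt(5)/5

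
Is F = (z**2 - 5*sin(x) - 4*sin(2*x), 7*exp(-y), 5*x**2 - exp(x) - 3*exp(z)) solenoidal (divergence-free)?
No, ∇·F = -3*exp(z) - 5*cos(x) - 8*cos(2*x) - 7*exp(-y)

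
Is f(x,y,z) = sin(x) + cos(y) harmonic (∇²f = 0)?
No, ∇²f = -sin(x) - cos(y)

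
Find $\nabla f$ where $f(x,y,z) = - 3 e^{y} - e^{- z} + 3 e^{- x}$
(-3*exp(-x), -3*exp(y), exp(-z))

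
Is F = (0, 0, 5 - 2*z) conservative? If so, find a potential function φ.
Yes, F is conservative. φ = z*(5 - z)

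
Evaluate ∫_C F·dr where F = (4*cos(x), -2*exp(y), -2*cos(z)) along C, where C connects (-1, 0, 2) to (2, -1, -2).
-2*exp(-1) + 2 + 4*sin(1) + 8*sin(2)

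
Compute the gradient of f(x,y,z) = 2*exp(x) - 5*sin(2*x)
(2*exp(x) - 10*cos(2*x), 0, 0)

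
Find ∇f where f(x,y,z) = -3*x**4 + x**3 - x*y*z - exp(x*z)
(-12*x**3 + 3*x**2 - y*z - z*exp(x*z), -x*z, x*(-y - exp(x*z)))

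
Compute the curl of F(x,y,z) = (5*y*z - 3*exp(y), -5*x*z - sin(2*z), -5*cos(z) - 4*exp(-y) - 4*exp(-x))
(5*x + 2*cos(2*z) + 4*exp(-y), 5*y - 4*exp(-x), -10*z + 3*exp(y))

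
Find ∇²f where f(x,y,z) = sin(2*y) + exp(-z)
-4*sin(2*y) + exp(-z)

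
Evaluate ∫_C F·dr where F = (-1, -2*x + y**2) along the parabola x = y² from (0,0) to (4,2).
-20/3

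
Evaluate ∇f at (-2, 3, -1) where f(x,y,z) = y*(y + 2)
(0, 8, 0)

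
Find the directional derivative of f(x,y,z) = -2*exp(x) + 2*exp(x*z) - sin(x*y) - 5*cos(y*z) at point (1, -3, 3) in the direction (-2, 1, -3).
sqrt(14)*(-18*exp(3) - 60*sin(9) - 7*cos(3) + 4*E)/14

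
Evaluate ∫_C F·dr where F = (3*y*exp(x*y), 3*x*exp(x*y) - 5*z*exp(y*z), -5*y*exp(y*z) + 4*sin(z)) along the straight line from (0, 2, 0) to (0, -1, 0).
0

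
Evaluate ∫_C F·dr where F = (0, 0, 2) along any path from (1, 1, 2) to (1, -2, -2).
-8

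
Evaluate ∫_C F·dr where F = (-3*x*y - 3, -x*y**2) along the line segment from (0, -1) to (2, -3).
58/3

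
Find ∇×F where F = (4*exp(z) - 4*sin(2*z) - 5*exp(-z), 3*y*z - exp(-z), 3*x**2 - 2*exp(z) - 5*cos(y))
(-3*y + 5*sin(y) - exp(-z), -6*x - 8*cos(2*z) - sinh(z) + 9*cosh(z), 0)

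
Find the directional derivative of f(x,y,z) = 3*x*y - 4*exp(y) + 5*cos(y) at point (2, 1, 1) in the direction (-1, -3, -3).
3*sqrt(19)*(-7 + 5*sin(1) + 4*E)/19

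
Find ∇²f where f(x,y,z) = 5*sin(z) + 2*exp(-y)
-5*sin(z) + 2*exp(-y)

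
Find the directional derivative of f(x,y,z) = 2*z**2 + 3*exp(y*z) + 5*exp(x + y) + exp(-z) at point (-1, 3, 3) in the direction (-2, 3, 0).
sqrt(13)*(5 + 27*exp(7))*exp(2)/13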